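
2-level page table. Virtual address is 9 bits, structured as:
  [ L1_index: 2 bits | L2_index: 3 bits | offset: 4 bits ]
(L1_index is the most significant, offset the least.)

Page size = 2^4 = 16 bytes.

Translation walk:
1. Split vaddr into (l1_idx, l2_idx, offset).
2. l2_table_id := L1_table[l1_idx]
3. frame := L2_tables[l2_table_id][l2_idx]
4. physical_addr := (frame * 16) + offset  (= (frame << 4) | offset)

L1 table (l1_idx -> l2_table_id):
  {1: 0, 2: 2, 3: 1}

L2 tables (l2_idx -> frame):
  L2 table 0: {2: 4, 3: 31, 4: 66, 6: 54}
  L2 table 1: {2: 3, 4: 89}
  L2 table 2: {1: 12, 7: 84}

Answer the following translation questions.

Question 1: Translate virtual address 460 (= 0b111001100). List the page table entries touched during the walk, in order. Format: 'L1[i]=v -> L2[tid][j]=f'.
vaddr = 460 = 0b111001100
Split: l1_idx=3, l2_idx=4, offset=12

Answer: L1[3]=1 -> L2[1][4]=89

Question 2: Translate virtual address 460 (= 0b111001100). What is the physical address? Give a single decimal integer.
Answer: 1436

Derivation:
vaddr = 460 = 0b111001100
Split: l1_idx=3, l2_idx=4, offset=12
L1[3] = 1
L2[1][4] = 89
paddr = 89 * 16 + 12 = 1436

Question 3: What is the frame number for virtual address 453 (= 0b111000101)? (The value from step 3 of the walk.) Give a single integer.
Answer: 89

Derivation:
vaddr = 453: l1_idx=3, l2_idx=4
L1[3] = 1; L2[1][4] = 89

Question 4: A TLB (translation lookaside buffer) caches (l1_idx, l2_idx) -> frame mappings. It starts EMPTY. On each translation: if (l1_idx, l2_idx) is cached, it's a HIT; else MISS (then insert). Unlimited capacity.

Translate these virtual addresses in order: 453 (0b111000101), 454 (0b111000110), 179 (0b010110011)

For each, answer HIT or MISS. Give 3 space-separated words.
vaddr=453: (3,4) not in TLB -> MISS, insert
vaddr=454: (3,4) in TLB -> HIT
vaddr=179: (1,3) not in TLB -> MISS, insert

Answer: MISS HIT MISS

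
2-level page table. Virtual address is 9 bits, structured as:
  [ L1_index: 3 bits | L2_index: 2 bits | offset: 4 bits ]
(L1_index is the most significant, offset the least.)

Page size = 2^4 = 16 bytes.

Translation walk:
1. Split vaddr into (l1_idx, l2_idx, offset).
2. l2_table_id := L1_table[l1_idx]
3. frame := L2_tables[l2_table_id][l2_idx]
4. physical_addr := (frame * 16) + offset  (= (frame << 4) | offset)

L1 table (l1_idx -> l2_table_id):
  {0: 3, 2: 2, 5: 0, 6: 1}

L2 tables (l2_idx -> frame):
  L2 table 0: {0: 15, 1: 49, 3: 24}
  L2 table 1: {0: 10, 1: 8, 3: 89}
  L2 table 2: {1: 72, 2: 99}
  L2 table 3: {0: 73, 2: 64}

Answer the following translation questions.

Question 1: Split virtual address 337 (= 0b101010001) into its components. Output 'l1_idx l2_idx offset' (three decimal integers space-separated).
vaddr = 337 = 0b101010001
  top 3 bits -> l1_idx = 5
  next 2 bits -> l2_idx = 1
  bottom 4 bits -> offset = 1

Answer: 5 1 1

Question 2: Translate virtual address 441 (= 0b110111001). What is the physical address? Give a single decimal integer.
Answer: 1433

Derivation:
vaddr = 441 = 0b110111001
Split: l1_idx=6, l2_idx=3, offset=9
L1[6] = 1
L2[1][3] = 89
paddr = 89 * 16 + 9 = 1433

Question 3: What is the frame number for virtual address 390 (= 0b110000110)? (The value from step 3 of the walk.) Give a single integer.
vaddr = 390: l1_idx=6, l2_idx=0
L1[6] = 1; L2[1][0] = 10

Answer: 10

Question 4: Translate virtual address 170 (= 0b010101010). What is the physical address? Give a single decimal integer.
Answer: 1594

Derivation:
vaddr = 170 = 0b010101010
Split: l1_idx=2, l2_idx=2, offset=10
L1[2] = 2
L2[2][2] = 99
paddr = 99 * 16 + 10 = 1594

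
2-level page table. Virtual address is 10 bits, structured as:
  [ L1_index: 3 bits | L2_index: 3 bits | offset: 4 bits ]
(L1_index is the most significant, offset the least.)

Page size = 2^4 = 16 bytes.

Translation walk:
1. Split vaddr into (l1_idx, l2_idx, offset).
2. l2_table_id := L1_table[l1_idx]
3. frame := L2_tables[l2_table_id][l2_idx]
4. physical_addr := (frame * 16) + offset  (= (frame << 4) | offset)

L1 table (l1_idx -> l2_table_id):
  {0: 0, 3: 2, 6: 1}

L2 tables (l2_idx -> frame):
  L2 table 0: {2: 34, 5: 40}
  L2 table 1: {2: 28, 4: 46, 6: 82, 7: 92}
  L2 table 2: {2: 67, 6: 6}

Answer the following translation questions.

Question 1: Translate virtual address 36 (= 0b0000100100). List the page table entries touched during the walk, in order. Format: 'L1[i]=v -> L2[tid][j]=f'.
vaddr = 36 = 0b0000100100
Split: l1_idx=0, l2_idx=2, offset=4

Answer: L1[0]=0 -> L2[0][2]=34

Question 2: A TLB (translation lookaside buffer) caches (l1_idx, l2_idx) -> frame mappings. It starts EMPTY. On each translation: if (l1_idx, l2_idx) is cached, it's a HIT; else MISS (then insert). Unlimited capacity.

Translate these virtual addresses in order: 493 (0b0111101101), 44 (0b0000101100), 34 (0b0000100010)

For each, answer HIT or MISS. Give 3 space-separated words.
Answer: MISS MISS HIT

Derivation:
vaddr=493: (3,6) not in TLB -> MISS, insert
vaddr=44: (0,2) not in TLB -> MISS, insert
vaddr=34: (0,2) in TLB -> HIT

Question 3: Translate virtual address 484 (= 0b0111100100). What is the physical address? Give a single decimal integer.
Answer: 100

Derivation:
vaddr = 484 = 0b0111100100
Split: l1_idx=3, l2_idx=6, offset=4
L1[3] = 2
L2[2][6] = 6
paddr = 6 * 16 + 4 = 100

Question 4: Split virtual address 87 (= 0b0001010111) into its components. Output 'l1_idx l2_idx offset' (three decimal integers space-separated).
vaddr = 87 = 0b0001010111
  top 3 bits -> l1_idx = 0
  next 3 bits -> l2_idx = 5
  bottom 4 bits -> offset = 7

Answer: 0 5 7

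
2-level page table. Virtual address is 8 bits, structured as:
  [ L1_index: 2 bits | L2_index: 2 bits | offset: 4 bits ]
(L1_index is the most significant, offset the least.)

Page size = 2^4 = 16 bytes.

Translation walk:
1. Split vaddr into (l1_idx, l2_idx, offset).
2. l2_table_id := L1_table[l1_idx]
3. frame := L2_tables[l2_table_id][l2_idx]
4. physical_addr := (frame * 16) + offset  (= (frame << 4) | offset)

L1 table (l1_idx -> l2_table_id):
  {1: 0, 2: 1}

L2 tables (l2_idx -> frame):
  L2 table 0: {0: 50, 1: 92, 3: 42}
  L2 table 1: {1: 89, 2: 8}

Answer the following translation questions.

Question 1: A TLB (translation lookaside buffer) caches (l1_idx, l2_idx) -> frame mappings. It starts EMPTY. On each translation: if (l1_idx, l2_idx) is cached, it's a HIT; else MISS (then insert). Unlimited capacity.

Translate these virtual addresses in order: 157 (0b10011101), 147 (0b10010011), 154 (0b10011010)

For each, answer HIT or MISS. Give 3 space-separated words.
Answer: MISS HIT HIT

Derivation:
vaddr=157: (2,1) not in TLB -> MISS, insert
vaddr=147: (2,1) in TLB -> HIT
vaddr=154: (2,1) in TLB -> HIT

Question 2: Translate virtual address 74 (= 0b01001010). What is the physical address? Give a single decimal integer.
vaddr = 74 = 0b01001010
Split: l1_idx=1, l2_idx=0, offset=10
L1[1] = 0
L2[0][0] = 50
paddr = 50 * 16 + 10 = 810

Answer: 810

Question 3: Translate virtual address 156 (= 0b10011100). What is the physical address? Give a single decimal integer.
vaddr = 156 = 0b10011100
Split: l1_idx=2, l2_idx=1, offset=12
L1[2] = 1
L2[1][1] = 89
paddr = 89 * 16 + 12 = 1436

Answer: 1436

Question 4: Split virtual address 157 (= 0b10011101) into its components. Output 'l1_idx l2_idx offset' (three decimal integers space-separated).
vaddr = 157 = 0b10011101
  top 2 bits -> l1_idx = 2
  next 2 bits -> l2_idx = 1
  bottom 4 bits -> offset = 13

Answer: 2 1 13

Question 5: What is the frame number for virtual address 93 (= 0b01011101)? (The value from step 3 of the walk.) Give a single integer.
vaddr = 93: l1_idx=1, l2_idx=1
L1[1] = 0; L2[0][1] = 92

Answer: 92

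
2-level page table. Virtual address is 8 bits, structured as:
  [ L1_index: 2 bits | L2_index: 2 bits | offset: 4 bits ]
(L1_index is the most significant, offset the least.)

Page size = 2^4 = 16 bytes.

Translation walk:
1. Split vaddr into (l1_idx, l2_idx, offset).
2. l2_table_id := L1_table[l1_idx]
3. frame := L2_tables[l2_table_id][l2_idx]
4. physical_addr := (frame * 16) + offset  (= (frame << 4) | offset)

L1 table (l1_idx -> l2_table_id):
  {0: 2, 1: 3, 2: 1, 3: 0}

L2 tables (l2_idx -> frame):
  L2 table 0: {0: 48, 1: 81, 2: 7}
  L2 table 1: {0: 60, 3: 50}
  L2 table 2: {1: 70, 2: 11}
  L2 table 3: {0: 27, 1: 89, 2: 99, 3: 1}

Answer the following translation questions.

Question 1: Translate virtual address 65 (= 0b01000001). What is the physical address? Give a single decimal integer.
Answer: 433

Derivation:
vaddr = 65 = 0b01000001
Split: l1_idx=1, l2_idx=0, offset=1
L1[1] = 3
L2[3][0] = 27
paddr = 27 * 16 + 1 = 433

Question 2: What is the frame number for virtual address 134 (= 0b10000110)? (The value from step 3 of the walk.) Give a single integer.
Answer: 60

Derivation:
vaddr = 134: l1_idx=2, l2_idx=0
L1[2] = 1; L2[1][0] = 60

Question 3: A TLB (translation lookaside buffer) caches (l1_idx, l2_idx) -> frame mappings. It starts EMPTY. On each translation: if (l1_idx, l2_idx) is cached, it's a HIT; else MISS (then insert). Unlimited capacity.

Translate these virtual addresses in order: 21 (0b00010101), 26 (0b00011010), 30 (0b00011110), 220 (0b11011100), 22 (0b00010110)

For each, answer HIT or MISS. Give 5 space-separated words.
Answer: MISS HIT HIT MISS HIT

Derivation:
vaddr=21: (0,1) not in TLB -> MISS, insert
vaddr=26: (0,1) in TLB -> HIT
vaddr=30: (0,1) in TLB -> HIT
vaddr=220: (3,1) not in TLB -> MISS, insert
vaddr=22: (0,1) in TLB -> HIT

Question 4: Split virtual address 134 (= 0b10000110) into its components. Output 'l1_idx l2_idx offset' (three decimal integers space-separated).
Answer: 2 0 6

Derivation:
vaddr = 134 = 0b10000110
  top 2 bits -> l1_idx = 2
  next 2 bits -> l2_idx = 0
  bottom 4 bits -> offset = 6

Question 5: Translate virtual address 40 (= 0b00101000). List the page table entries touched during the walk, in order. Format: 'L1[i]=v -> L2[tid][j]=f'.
Answer: L1[0]=2 -> L2[2][2]=11

Derivation:
vaddr = 40 = 0b00101000
Split: l1_idx=0, l2_idx=2, offset=8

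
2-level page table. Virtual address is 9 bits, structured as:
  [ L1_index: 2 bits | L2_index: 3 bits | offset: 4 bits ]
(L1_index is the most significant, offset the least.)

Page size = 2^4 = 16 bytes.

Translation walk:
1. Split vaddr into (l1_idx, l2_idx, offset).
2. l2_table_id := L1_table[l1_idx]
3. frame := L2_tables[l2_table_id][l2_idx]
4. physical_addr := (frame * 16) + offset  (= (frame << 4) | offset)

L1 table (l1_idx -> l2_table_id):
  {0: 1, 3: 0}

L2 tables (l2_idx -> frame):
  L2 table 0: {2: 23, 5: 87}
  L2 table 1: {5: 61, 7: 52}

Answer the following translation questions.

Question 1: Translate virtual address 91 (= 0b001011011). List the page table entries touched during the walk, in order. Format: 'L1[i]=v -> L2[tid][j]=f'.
Answer: L1[0]=1 -> L2[1][5]=61

Derivation:
vaddr = 91 = 0b001011011
Split: l1_idx=0, l2_idx=5, offset=11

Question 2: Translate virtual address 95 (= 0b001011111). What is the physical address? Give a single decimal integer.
Answer: 991

Derivation:
vaddr = 95 = 0b001011111
Split: l1_idx=0, l2_idx=5, offset=15
L1[0] = 1
L2[1][5] = 61
paddr = 61 * 16 + 15 = 991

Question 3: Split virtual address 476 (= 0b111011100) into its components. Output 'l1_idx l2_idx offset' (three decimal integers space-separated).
vaddr = 476 = 0b111011100
  top 2 bits -> l1_idx = 3
  next 3 bits -> l2_idx = 5
  bottom 4 bits -> offset = 12

Answer: 3 5 12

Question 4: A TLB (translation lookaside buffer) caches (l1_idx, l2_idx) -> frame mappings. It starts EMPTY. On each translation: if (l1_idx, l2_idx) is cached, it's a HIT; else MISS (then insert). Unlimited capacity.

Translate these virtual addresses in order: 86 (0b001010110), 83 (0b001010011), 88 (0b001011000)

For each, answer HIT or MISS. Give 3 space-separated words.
vaddr=86: (0,5) not in TLB -> MISS, insert
vaddr=83: (0,5) in TLB -> HIT
vaddr=88: (0,5) in TLB -> HIT

Answer: MISS HIT HIT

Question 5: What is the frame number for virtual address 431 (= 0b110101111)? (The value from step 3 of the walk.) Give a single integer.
vaddr = 431: l1_idx=3, l2_idx=2
L1[3] = 0; L2[0][2] = 23

Answer: 23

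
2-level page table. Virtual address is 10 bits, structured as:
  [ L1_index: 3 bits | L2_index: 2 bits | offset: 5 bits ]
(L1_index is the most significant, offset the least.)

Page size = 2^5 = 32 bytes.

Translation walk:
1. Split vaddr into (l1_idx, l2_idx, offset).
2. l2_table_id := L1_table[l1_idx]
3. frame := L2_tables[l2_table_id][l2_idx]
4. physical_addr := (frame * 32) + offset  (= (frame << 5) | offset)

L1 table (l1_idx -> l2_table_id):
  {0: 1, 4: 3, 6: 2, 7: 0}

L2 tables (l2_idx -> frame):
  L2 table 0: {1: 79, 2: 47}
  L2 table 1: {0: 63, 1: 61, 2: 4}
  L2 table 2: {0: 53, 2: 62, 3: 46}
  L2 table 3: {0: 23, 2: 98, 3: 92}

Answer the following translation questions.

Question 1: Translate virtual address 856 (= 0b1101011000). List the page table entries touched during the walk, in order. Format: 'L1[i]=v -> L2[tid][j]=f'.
Answer: L1[6]=2 -> L2[2][2]=62

Derivation:
vaddr = 856 = 0b1101011000
Split: l1_idx=6, l2_idx=2, offset=24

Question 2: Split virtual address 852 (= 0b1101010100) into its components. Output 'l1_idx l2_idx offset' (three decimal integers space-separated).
Answer: 6 2 20

Derivation:
vaddr = 852 = 0b1101010100
  top 3 bits -> l1_idx = 6
  next 2 bits -> l2_idx = 2
  bottom 5 bits -> offset = 20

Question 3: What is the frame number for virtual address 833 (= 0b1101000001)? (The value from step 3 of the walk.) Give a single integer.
Answer: 62

Derivation:
vaddr = 833: l1_idx=6, l2_idx=2
L1[6] = 2; L2[2][2] = 62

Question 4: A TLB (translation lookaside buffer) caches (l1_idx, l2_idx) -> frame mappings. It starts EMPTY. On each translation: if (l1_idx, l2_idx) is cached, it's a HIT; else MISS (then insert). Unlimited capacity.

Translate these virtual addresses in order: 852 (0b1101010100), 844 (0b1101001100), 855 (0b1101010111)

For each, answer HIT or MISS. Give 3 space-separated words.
vaddr=852: (6,2) not in TLB -> MISS, insert
vaddr=844: (6,2) in TLB -> HIT
vaddr=855: (6,2) in TLB -> HIT

Answer: MISS HIT HIT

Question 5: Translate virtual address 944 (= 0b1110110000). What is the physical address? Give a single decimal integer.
Answer: 2544

Derivation:
vaddr = 944 = 0b1110110000
Split: l1_idx=7, l2_idx=1, offset=16
L1[7] = 0
L2[0][1] = 79
paddr = 79 * 32 + 16 = 2544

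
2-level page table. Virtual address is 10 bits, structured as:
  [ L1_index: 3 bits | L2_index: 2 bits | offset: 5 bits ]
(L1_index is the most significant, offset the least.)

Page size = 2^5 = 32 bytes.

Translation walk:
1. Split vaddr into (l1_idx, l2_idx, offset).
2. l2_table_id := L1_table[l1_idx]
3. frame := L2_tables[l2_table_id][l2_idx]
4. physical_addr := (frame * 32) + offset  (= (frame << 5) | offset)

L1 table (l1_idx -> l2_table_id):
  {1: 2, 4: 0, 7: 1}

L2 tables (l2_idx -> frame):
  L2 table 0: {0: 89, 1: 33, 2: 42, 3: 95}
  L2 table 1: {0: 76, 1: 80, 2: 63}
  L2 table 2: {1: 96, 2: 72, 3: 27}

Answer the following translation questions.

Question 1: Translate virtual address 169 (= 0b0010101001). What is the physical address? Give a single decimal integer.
vaddr = 169 = 0b0010101001
Split: l1_idx=1, l2_idx=1, offset=9
L1[1] = 2
L2[2][1] = 96
paddr = 96 * 32 + 9 = 3081

Answer: 3081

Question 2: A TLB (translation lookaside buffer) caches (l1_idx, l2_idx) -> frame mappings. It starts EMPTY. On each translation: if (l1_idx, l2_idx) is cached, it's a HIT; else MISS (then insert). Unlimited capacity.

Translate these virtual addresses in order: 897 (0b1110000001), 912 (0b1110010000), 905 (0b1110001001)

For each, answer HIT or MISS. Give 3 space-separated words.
Answer: MISS HIT HIT

Derivation:
vaddr=897: (7,0) not in TLB -> MISS, insert
vaddr=912: (7,0) in TLB -> HIT
vaddr=905: (7,0) in TLB -> HIT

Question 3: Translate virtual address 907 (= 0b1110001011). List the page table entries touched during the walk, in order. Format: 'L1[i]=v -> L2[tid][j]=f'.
vaddr = 907 = 0b1110001011
Split: l1_idx=7, l2_idx=0, offset=11

Answer: L1[7]=1 -> L2[1][0]=76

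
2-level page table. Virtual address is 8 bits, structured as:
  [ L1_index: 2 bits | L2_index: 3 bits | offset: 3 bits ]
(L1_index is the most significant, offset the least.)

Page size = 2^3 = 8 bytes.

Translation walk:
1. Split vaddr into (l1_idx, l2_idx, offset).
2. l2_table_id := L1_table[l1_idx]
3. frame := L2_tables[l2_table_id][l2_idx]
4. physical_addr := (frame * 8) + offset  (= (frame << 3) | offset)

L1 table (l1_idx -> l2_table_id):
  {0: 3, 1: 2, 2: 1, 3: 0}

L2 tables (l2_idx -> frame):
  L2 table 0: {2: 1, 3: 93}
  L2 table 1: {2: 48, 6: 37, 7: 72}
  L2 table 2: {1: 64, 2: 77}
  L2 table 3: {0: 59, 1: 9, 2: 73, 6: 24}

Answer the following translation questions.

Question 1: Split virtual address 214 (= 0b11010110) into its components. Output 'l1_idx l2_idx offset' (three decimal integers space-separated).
Answer: 3 2 6

Derivation:
vaddr = 214 = 0b11010110
  top 2 bits -> l1_idx = 3
  next 3 bits -> l2_idx = 2
  bottom 3 bits -> offset = 6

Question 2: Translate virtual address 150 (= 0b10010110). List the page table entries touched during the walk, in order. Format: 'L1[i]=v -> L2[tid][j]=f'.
vaddr = 150 = 0b10010110
Split: l1_idx=2, l2_idx=2, offset=6

Answer: L1[2]=1 -> L2[1][2]=48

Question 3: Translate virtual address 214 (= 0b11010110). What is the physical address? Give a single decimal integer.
vaddr = 214 = 0b11010110
Split: l1_idx=3, l2_idx=2, offset=6
L1[3] = 0
L2[0][2] = 1
paddr = 1 * 8 + 6 = 14

Answer: 14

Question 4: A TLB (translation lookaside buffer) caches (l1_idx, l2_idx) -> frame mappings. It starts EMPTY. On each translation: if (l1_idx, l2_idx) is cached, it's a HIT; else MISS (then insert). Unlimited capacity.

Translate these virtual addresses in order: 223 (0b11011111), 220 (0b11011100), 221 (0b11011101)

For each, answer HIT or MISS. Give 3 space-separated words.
vaddr=223: (3,3) not in TLB -> MISS, insert
vaddr=220: (3,3) in TLB -> HIT
vaddr=221: (3,3) in TLB -> HIT

Answer: MISS HIT HIT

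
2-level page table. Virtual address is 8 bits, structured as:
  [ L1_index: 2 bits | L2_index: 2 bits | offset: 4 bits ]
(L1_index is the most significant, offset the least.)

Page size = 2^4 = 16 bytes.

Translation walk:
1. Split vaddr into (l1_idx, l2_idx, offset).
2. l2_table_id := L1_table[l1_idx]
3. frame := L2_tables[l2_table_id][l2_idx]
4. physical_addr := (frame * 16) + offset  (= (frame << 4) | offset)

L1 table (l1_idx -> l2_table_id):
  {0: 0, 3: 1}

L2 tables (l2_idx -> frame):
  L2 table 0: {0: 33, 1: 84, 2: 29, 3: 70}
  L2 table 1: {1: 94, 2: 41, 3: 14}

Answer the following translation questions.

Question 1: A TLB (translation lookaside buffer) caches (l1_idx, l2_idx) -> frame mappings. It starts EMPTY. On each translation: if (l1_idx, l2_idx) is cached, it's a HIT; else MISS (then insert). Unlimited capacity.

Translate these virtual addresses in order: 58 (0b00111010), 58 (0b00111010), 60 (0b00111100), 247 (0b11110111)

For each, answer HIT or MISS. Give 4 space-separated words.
Answer: MISS HIT HIT MISS

Derivation:
vaddr=58: (0,3) not in TLB -> MISS, insert
vaddr=58: (0,3) in TLB -> HIT
vaddr=60: (0,3) in TLB -> HIT
vaddr=247: (3,3) not in TLB -> MISS, insert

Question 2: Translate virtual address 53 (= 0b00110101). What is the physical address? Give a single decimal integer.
Answer: 1125

Derivation:
vaddr = 53 = 0b00110101
Split: l1_idx=0, l2_idx=3, offset=5
L1[0] = 0
L2[0][3] = 70
paddr = 70 * 16 + 5 = 1125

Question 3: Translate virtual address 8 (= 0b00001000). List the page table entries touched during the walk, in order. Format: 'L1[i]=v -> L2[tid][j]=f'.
vaddr = 8 = 0b00001000
Split: l1_idx=0, l2_idx=0, offset=8

Answer: L1[0]=0 -> L2[0][0]=33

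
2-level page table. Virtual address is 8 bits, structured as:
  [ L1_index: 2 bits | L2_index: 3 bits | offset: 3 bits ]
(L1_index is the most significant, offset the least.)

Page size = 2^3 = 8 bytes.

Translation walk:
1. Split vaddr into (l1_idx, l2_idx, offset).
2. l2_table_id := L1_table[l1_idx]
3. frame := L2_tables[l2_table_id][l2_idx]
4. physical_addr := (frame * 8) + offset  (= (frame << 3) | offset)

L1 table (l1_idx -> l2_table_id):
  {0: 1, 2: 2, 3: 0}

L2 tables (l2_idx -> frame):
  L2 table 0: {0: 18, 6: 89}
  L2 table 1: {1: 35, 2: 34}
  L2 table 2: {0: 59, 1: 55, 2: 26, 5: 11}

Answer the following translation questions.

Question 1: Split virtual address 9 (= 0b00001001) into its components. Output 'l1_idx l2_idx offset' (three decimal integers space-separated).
Answer: 0 1 1

Derivation:
vaddr = 9 = 0b00001001
  top 2 bits -> l1_idx = 0
  next 3 bits -> l2_idx = 1
  bottom 3 bits -> offset = 1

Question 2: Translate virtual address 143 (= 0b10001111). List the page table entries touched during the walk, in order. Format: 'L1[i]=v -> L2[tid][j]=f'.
Answer: L1[2]=2 -> L2[2][1]=55

Derivation:
vaddr = 143 = 0b10001111
Split: l1_idx=2, l2_idx=1, offset=7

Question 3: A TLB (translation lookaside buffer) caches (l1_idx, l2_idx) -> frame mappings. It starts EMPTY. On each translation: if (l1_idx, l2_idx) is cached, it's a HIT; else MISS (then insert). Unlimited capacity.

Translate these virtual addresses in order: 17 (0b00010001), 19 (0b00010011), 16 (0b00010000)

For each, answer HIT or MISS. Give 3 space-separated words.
Answer: MISS HIT HIT

Derivation:
vaddr=17: (0,2) not in TLB -> MISS, insert
vaddr=19: (0,2) in TLB -> HIT
vaddr=16: (0,2) in TLB -> HIT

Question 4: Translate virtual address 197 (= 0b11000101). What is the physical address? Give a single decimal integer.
vaddr = 197 = 0b11000101
Split: l1_idx=3, l2_idx=0, offset=5
L1[3] = 0
L2[0][0] = 18
paddr = 18 * 8 + 5 = 149

Answer: 149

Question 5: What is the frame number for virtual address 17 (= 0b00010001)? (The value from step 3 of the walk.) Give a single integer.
Answer: 34

Derivation:
vaddr = 17: l1_idx=0, l2_idx=2
L1[0] = 1; L2[1][2] = 34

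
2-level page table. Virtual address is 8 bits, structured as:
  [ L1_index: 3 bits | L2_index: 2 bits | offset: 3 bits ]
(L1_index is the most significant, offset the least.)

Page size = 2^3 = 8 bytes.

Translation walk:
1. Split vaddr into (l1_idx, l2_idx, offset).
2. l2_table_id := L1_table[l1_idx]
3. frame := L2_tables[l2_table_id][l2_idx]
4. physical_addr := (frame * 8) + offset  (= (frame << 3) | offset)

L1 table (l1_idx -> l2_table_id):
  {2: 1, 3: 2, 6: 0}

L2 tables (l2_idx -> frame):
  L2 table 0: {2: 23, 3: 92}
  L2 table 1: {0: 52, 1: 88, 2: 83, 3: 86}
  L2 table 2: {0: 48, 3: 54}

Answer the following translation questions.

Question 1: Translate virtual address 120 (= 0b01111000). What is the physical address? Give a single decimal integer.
Answer: 432

Derivation:
vaddr = 120 = 0b01111000
Split: l1_idx=3, l2_idx=3, offset=0
L1[3] = 2
L2[2][3] = 54
paddr = 54 * 8 + 0 = 432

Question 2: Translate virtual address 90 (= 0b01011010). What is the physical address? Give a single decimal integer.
vaddr = 90 = 0b01011010
Split: l1_idx=2, l2_idx=3, offset=2
L1[2] = 1
L2[1][3] = 86
paddr = 86 * 8 + 2 = 690

Answer: 690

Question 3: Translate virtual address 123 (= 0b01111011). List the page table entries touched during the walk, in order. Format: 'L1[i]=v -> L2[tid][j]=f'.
Answer: L1[3]=2 -> L2[2][3]=54

Derivation:
vaddr = 123 = 0b01111011
Split: l1_idx=3, l2_idx=3, offset=3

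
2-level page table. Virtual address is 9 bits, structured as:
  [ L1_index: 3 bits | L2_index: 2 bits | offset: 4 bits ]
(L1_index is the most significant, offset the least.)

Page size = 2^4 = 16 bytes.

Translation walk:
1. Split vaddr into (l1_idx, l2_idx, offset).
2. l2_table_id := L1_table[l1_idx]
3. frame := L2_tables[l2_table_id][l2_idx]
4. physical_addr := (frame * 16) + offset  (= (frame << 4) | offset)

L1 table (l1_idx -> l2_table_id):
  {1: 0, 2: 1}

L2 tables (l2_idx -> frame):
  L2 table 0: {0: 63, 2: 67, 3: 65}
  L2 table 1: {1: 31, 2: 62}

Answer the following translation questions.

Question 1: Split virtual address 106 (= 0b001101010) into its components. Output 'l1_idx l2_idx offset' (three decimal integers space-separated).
vaddr = 106 = 0b001101010
  top 3 bits -> l1_idx = 1
  next 2 bits -> l2_idx = 2
  bottom 4 bits -> offset = 10

Answer: 1 2 10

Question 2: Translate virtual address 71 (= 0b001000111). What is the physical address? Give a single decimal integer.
vaddr = 71 = 0b001000111
Split: l1_idx=1, l2_idx=0, offset=7
L1[1] = 0
L2[0][0] = 63
paddr = 63 * 16 + 7 = 1015

Answer: 1015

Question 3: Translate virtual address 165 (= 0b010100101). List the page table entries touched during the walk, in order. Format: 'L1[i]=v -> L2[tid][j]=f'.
Answer: L1[2]=1 -> L2[1][2]=62

Derivation:
vaddr = 165 = 0b010100101
Split: l1_idx=2, l2_idx=2, offset=5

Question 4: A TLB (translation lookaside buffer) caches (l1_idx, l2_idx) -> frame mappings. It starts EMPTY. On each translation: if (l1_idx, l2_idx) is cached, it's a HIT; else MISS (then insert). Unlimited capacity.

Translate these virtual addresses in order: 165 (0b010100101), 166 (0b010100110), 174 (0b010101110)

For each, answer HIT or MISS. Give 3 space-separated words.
Answer: MISS HIT HIT

Derivation:
vaddr=165: (2,2) not in TLB -> MISS, insert
vaddr=166: (2,2) in TLB -> HIT
vaddr=174: (2,2) in TLB -> HIT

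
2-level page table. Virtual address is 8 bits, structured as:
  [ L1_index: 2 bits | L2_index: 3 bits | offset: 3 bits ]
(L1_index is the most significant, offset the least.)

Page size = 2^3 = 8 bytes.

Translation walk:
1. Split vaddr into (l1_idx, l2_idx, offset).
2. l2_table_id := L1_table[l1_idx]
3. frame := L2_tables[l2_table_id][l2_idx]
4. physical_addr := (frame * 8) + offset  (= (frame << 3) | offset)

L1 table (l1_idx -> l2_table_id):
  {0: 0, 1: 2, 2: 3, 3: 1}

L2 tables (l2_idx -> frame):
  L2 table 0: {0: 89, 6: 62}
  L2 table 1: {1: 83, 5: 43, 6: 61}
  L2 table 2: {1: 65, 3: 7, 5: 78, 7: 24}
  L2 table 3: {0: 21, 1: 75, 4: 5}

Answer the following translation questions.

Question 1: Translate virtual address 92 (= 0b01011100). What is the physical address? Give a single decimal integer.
vaddr = 92 = 0b01011100
Split: l1_idx=1, l2_idx=3, offset=4
L1[1] = 2
L2[2][3] = 7
paddr = 7 * 8 + 4 = 60

Answer: 60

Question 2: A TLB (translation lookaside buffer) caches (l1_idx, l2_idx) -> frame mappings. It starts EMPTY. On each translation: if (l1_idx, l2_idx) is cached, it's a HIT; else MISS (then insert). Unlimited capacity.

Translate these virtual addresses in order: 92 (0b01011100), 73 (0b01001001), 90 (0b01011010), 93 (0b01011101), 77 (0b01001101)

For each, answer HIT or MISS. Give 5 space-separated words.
Answer: MISS MISS HIT HIT HIT

Derivation:
vaddr=92: (1,3) not in TLB -> MISS, insert
vaddr=73: (1,1) not in TLB -> MISS, insert
vaddr=90: (1,3) in TLB -> HIT
vaddr=93: (1,3) in TLB -> HIT
vaddr=77: (1,1) in TLB -> HIT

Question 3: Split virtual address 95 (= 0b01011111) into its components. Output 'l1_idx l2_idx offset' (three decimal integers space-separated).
vaddr = 95 = 0b01011111
  top 2 bits -> l1_idx = 1
  next 3 bits -> l2_idx = 3
  bottom 3 bits -> offset = 7

Answer: 1 3 7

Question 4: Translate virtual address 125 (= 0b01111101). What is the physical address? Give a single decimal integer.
vaddr = 125 = 0b01111101
Split: l1_idx=1, l2_idx=7, offset=5
L1[1] = 2
L2[2][7] = 24
paddr = 24 * 8 + 5 = 197

Answer: 197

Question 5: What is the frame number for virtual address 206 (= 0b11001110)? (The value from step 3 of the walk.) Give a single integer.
Answer: 83

Derivation:
vaddr = 206: l1_idx=3, l2_idx=1
L1[3] = 1; L2[1][1] = 83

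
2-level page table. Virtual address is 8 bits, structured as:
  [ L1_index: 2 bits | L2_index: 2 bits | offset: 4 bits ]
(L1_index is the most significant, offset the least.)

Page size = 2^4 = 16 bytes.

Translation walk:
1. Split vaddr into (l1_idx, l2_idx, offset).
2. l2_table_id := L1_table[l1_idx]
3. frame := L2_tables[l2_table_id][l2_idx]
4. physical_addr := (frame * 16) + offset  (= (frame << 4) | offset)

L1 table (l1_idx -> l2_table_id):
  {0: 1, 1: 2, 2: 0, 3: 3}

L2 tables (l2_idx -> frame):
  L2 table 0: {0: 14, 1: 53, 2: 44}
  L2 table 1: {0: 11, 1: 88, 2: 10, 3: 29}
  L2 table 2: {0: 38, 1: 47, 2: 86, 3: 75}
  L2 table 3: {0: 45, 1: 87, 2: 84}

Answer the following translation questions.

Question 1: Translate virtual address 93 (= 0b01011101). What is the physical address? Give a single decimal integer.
vaddr = 93 = 0b01011101
Split: l1_idx=1, l2_idx=1, offset=13
L1[1] = 2
L2[2][1] = 47
paddr = 47 * 16 + 13 = 765

Answer: 765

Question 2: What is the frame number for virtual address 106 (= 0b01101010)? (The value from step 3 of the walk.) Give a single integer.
vaddr = 106: l1_idx=1, l2_idx=2
L1[1] = 2; L2[2][2] = 86

Answer: 86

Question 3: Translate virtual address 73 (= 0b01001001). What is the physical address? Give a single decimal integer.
vaddr = 73 = 0b01001001
Split: l1_idx=1, l2_idx=0, offset=9
L1[1] = 2
L2[2][0] = 38
paddr = 38 * 16 + 9 = 617

Answer: 617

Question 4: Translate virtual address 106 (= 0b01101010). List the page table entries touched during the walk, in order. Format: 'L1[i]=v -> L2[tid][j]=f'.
Answer: L1[1]=2 -> L2[2][2]=86

Derivation:
vaddr = 106 = 0b01101010
Split: l1_idx=1, l2_idx=2, offset=10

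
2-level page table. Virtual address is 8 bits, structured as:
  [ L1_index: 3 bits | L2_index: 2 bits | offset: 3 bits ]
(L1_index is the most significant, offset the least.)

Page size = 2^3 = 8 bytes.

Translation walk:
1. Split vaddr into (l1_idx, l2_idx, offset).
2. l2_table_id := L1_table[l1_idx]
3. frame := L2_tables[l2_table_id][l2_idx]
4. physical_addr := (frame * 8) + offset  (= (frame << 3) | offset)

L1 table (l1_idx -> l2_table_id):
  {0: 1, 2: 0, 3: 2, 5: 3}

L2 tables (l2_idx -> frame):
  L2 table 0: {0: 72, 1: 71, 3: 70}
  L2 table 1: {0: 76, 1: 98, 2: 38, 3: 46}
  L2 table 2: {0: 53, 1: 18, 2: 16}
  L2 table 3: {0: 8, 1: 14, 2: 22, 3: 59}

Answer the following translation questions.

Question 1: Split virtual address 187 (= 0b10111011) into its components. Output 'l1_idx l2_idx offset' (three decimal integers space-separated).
Answer: 5 3 3

Derivation:
vaddr = 187 = 0b10111011
  top 3 bits -> l1_idx = 5
  next 2 bits -> l2_idx = 3
  bottom 3 bits -> offset = 3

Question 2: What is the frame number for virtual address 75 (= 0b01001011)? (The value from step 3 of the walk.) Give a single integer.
vaddr = 75: l1_idx=2, l2_idx=1
L1[2] = 0; L2[0][1] = 71

Answer: 71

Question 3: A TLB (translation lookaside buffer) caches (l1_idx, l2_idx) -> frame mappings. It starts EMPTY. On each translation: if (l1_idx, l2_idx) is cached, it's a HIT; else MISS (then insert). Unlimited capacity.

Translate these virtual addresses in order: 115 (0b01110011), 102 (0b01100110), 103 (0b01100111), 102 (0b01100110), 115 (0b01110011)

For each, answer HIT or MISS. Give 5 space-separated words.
Answer: MISS MISS HIT HIT HIT

Derivation:
vaddr=115: (3,2) not in TLB -> MISS, insert
vaddr=102: (3,0) not in TLB -> MISS, insert
vaddr=103: (3,0) in TLB -> HIT
vaddr=102: (3,0) in TLB -> HIT
vaddr=115: (3,2) in TLB -> HIT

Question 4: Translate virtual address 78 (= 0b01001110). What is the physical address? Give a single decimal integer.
vaddr = 78 = 0b01001110
Split: l1_idx=2, l2_idx=1, offset=6
L1[2] = 0
L2[0][1] = 71
paddr = 71 * 8 + 6 = 574

Answer: 574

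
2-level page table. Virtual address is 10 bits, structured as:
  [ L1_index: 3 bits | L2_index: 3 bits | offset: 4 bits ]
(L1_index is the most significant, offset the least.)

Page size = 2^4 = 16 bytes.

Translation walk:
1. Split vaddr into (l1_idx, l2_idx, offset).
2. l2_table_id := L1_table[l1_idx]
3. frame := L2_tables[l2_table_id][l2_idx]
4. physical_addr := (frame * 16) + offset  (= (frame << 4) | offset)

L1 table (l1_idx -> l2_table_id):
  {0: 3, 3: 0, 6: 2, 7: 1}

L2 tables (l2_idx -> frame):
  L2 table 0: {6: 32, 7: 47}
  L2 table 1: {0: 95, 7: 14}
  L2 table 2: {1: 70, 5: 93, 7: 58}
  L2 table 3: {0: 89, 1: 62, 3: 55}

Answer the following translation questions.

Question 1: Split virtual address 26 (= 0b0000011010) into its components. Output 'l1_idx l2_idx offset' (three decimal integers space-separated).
Answer: 0 1 10

Derivation:
vaddr = 26 = 0b0000011010
  top 3 bits -> l1_idx = 0
  next 3 bits -> l2_idx = 1
  bottom 4 bits -> offset = 10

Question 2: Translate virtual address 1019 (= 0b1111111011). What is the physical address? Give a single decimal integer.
vaddr = 1019 = 0b1111111011
Split: l1_idx=7, l2_idx=7, offset=11
L1[7] = 1
L2[1][7] = 14
paddr = 14 * 16 + 11 = 235

Answer: 235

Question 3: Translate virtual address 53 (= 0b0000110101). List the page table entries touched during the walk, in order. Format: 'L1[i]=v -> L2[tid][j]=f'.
Answer: L1[0]=3 -> L2[3][3]=55

Derivation:
vaddr = 53 = 0b0000110101
Split: l1_idx=0, l2_idx=3, offset=5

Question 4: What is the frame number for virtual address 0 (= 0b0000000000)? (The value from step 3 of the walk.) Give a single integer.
Answer: 89

Derivation:
vaddr = 0: l1_idx=0, l2_idx=0
L1[0] = 3; L2[3][0] = 89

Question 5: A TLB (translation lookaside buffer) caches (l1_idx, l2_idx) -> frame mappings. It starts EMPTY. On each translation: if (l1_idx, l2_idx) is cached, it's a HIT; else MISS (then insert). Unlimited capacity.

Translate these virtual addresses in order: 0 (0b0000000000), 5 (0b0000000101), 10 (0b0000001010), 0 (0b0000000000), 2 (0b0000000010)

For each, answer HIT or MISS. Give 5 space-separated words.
vaddr=0: (0,0) not in TLB -> MISS, insert
vaddr=5: (0,0) in TLB -> HIT
vaddr=10: (0,0) in TLB -> HIT
vaddr=0: (0,0) in TLB -> HIT
vaddr=2: (0,0) in TLB -> HIT

Answer: MISS HIT HIT HIT HIT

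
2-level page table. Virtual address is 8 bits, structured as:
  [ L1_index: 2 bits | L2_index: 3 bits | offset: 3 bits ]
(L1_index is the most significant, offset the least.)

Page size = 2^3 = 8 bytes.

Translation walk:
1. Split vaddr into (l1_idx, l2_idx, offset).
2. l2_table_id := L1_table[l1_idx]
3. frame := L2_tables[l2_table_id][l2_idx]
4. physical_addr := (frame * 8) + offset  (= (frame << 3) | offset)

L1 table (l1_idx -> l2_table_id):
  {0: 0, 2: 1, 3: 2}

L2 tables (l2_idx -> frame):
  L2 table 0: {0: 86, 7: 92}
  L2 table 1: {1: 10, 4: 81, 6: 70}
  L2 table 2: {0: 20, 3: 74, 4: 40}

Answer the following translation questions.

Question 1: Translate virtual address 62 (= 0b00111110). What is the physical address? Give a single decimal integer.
Answer: 742

Derivation:
vaddr = 62 = 0b00111110
Split: l1_idx=0, l2_idx=7, offset=6
L1[0] = 0
L2[0][7] = 92
paddr = 92 * 8 + 6 = 742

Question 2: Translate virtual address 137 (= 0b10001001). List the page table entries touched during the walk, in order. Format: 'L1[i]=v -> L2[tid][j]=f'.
Answer: L1[2]=1 -> L2[1][1]=10

Derivation:
vaddr = 137 = 0b10001001
Split: l1_idx=2, l2_idx=1, offset=1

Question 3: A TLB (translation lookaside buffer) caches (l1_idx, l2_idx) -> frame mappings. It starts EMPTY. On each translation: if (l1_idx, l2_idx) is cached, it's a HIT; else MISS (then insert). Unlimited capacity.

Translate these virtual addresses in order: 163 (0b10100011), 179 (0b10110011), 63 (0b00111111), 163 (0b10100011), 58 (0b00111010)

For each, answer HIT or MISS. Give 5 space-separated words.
vaddr=163: (2,4) not in TLB -> MISS, insert
vaddr=179: (2,6) not in TLB -> MISS, insert
vaddr=63: (0,7) not in TLB -> MISS, insert
vaddr=163: (2,4) in TLB -> HIT
vaddr=58: (0,7) in TLB -> HIT

Answer: MISS MISS MISS HIT HIT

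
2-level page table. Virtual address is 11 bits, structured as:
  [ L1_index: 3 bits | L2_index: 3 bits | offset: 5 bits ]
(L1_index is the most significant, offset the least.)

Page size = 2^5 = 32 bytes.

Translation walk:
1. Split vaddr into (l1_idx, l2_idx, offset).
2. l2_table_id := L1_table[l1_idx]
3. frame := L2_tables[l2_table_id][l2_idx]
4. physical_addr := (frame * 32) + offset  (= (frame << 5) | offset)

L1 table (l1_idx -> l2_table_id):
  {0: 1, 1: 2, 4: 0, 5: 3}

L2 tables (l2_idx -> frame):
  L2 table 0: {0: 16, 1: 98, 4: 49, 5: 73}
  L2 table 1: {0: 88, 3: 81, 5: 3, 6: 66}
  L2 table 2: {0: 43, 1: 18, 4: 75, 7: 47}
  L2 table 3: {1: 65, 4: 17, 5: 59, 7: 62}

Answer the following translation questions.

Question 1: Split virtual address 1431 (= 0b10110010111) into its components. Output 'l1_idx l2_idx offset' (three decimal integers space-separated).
Answer: 5 4 23

Derivation:
vaddr = 1431 = 0b10110010111
  top 3 bits -> l1_idx = 5
  next 3 bits -> l2_idx = 4
  bottom 5 bits -> offset = 23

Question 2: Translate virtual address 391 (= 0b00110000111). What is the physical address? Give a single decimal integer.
vaddr = 391 = 0b00110000111
Split: l1_idx=1, l2_idx=4, offset=7
L1[1] = 2
L2[2][4] = 75
paddr = 75 * 32 + 7 = 2407

Answer: 2407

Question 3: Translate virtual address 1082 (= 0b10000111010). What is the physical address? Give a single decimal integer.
vaddr = 1082 = 0b10000111010
Split: l1_idx=4, l2_idx=1, offset=26
L1[4] = 0
L2[0][1] = 98
paddr = 98 * 32 + 26 = 3162

Answer: 3162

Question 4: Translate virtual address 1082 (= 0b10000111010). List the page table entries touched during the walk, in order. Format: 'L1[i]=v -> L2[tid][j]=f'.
Answer: L1[4]=0 -> L2[0][1]=98

Derivation:
vaddr = 1082 = 0b10000111010
Split: l1_idx=4, l2_idx=1, offset=26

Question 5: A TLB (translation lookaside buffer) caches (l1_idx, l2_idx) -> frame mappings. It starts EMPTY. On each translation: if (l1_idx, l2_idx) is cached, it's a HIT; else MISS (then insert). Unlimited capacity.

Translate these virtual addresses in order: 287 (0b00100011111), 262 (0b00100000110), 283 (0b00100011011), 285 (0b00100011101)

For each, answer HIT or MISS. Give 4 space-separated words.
vaddr=287: (1,0) not in TLB -> MISS, insert
vaddr=262: (1,0) in TLB -> HIT
vaddr=283: (1,0) in TLB -> HIT
vaddr=285: (1,0) in TLB -> HIT

Answer: MISS HIT HIT HIT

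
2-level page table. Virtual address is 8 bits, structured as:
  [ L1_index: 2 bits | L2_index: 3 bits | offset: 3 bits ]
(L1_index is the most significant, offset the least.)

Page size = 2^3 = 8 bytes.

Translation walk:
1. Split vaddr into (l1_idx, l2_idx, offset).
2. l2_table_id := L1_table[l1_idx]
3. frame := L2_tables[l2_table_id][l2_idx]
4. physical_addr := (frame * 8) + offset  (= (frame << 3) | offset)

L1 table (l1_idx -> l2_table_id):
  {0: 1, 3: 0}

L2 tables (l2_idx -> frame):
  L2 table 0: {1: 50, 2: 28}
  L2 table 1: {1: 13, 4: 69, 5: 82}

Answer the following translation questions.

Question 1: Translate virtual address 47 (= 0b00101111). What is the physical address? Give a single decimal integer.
vaddr = 47 = 0b00101111
Split: l1_idx=0, l2_idx=5, offset=7
L1[0] = 1
L2[1][5] = 82
paddr = 82 * 8 + 7 = 663

Answer: 663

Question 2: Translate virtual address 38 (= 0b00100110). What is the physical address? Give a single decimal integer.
vaddr = 38 = 0b00100110
Split: l1_idx=0, l2_idx=4, offset=6
L1[0] = 1
L2[1][4] = 69
paddr = 69 * 8 + 6 = 558

Answer: 558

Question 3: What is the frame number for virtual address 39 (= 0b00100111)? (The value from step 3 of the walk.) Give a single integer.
Answer: 69

Derivation:
vaddr = 39: l1_idx=0, l2_idx=4
L1[0] = 1; L2[1][4] = 69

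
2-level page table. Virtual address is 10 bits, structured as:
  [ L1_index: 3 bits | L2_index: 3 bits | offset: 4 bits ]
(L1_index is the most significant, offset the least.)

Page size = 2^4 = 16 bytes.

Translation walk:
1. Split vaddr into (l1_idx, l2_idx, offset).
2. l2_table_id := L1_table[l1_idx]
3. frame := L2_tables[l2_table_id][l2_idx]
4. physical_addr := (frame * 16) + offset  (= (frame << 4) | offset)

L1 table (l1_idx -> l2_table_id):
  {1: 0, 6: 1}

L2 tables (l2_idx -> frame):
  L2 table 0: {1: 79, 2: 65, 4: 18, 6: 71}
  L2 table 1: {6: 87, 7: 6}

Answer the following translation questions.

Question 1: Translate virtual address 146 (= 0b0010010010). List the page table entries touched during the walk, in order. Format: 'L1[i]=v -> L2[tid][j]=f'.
Answer: L1[1]=0 -> L2[0][1]=79

Derivation:
vaddr = 146 = 0b0010010010
Split: l1_idx=1, l2_idx=1, offset=2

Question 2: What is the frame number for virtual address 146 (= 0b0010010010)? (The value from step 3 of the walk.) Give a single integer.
vaddr = 146: l1_idx=1, l2_idx=1
L1[1] = 0; L2[0][1] = 79

Answer: 79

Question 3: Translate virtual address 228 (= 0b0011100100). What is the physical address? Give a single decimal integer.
Answer: 1140

Derivation:
vaddr = 228 = 0b0011100100
Split: l1_idx=1, l2_idx=6, offset=4
L1[1] = 0
L2[0][6] = 71
paddr = 71 * 16 + 4 = 1140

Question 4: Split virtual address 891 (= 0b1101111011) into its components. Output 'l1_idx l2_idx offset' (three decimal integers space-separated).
vaddr = 891 = 0b1101111011
  top 3 bits -> l1_idx = 6
  next 3 bits -> l2_idx = 7
  bottom 4 bits -> offset = 11

Answer: 6 7 11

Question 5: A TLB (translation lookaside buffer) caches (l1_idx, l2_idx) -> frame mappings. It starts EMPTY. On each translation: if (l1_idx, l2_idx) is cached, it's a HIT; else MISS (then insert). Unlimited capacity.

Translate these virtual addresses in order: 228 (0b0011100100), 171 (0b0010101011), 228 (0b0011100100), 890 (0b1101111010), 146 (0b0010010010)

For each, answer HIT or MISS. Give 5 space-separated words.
vaddr=228: (1,6) not in TLB -> MISS, insert
vaddr=171: (1,2) not in TLB -> MISS, insert
vaddr=228: (1,6) in TLB -> HIT
vaddr=890: (6,7) not in TLB -> MISS, insert
vaddr=146: (1,1) not in TLB -> MISS, insert

Answer: MISS MISS HIT MISS MISS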